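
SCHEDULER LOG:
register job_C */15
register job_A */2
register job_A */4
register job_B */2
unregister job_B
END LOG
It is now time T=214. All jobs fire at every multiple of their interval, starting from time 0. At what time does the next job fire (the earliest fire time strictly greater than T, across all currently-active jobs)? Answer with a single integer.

Answer: 216

Derivation:
Op 1: register job_C */15 -> active={job_C:*/15}
Op 2: register job_A */2 -> active={job_A:*/2, job_C:*/15}
Op 3: register job_A */4 -> active={job_A:*/4, job_C:*/15}
Op 4: register job_B */2 -> active={job_A:*/4, job_B:*/2, job_C:*/15}
Op 5: unregister job_B -> active={job_A:*/4, job_C:*/15}
  job_A: interval 4, next fire after T=214 is 216
  job_C: interval 15, next fire after T=214 is 225
Earliest fire time = 216 (job job_A)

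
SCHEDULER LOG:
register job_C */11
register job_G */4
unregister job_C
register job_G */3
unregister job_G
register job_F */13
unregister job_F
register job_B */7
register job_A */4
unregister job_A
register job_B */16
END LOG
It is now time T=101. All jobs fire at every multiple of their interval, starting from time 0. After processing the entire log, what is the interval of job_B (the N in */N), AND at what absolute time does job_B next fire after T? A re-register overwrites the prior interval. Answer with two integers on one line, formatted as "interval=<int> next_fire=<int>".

Answer: interval=16 next_fire=112

Derivation:
Op 1: register job_C */11 -> active={job_C:*/11}
Op 2: register job_G */4 -> active={job_C:*/11, job_G:*/4}
Op 3: unregister job_C -> active={job_G:*/4}
Op 4: register job_G */3 -> active={job_G:*/3}
Op 5: unregister job_G -> active={}
Op 6: register job_F */13 -> active={job_F:*/13}
Op 7: unregister job_F -> active={}
Op 8: register job_B */7 -> active={job_B:*/7}
Op 9: register job_A */4 -> active={job_A:*/4, job_B:*/7}
Op 10: unregister job_A -> active={job_B:*/7}
Op 11: register job_B */16 -> active={job_B:*/16}
Final interval of job_B = 16
Next fire of job_B after T=101: (101//16+1)*16 = 112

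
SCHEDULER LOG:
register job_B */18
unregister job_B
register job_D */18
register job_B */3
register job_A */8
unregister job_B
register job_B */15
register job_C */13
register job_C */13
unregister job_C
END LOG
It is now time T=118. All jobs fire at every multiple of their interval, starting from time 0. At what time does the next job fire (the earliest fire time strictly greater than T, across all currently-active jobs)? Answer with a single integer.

Answer: 120

Derivation:
Op 1: register job_B */18 -> active={job_B:*/18}
Op 2: unregister job_B -> active={}
Op 3: register job_D */18 -> active={job_D:*/18}
Op 4: register job_B */3 -> active={job_B:*/3, job_D:*/18}
Op 5: register job_A */8 -> active={job_A:*/8, job_B:*/3, job_D:*/18}
Op 6: unregister job_B -> active={job_A:*/8, job_D:*/18}
Op 7: register job_B */15 -> active={job_A:*/8, job_B:*/15, job_D:*/18}
Op 8: register job_C */13 -> active={job_A:*/8, job_B:*/15, job_C:*/13, job_D:*/18}
Op 9: register job_C */13 -> active={job_A:*/8, job_B:*/15, job_C:*/13, job_D:*/18}
Op 10: unregister job_C -> active={job_A:*/8, job_B:*/15, job_D:*/18}
  job_A: interval 8, next fire after T=118 is 120
  job_B: interval 15, next fire after T=118 is 120
  job_D: interval 18, next fire after T=118 is 126
Earliest fire time = 120 (job job_A)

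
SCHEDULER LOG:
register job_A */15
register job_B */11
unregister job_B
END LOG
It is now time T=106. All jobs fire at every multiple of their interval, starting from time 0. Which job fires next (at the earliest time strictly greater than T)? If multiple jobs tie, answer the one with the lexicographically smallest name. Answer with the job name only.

Answer: job_A

Derivation:
Op 1: register job_A */15 -> active={job_A:*/15}
Op 2: register job_B */11 -> active={job_A:*/15, job_B:*/11}
Op 3: unregister job_B -> active={job_A:*/15}
  job_A: interval 15, next fire after T=106 is 120
Earliest = 120, winner (lex tiebreak) = job_A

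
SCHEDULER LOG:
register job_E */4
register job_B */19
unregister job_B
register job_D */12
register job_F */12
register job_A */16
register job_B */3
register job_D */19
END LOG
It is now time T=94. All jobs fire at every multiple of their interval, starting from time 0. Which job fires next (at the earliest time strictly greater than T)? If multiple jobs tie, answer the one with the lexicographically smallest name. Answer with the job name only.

Answer: job_D

Derivation:
Op 1: register job_E */4 -> active={job_E:*/4}
Op 2: register job_B */19 -> active={job_B:*/19, job_E:*/4}
Op 3: unregister job_B -> active={job_E:*/4}
Op 4: register job_D */12 -> active={job_D:*/12, job_E:*/4}
Op 5: register job_F */12 -> active={job_D:*/12, job_E:*/4, job_F:*/12}
Op 6: register job_A */16 -> active={job_A:*/16, job_D:*/12, job_E:*/4, job_F:*/12}
Op 7: register job_B */3 -> active={job_A:*/16, job_B:*/3, job_D:*/12, job_E:*/4, job_F:*/12}
Op 8: register job_D */19 -> active={job_A:*/16, job_B:*/3, job_D:*/19, job_E:*/4, job_F:*/12}
  job_A: interval 16, next fire after T=94 is 96
  job_B: interval 3, next fire after T=94 is 96
  job_D: interval 19, next fire after T=94 is 95
  job_E: interval 4, next fire after T=94 is 96
  job_F: interval 12, next fire after T=94 is 96
Earliest = 95, winner (lex tiebreak) = job_D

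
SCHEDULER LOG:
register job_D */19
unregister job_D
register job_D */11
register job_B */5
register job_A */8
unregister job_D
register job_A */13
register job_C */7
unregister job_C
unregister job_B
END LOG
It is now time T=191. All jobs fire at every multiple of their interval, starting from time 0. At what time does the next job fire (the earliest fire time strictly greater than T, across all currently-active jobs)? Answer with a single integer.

Answer: 195

Derivation:
Op 1: register job_D */19 -> active={job_D:*/19}
Op 2: unregister job_D -> active={}
Op 3: register job_D */11 -> active={job_D:*/11}
Op 4: register job_B */5 -> active={job_B:*/5, job_D:*/11}
Op 5: register job_A */8 -> active={job_A:*/8, job_B:*/5, job_D:*/11}
Op 6: unregister job_D -> active={job_A:*/8, job_B:*/5}
Op 7: register job_A */13 -> active={job_A:*/13, job_B:*/5}
Op 8: register job_C */7 -> active={job_A:*/13, job_B:*/5, job_C:*/7}
Op 9: unregister job_C -> active={job_A:*/13, job_B:*/5}
Op 10: unregister job_B -> active={job_A:*/13}
  job_A: interval 13, next fire after T=191 is 195
Earliest fire time = 195 (job job_A)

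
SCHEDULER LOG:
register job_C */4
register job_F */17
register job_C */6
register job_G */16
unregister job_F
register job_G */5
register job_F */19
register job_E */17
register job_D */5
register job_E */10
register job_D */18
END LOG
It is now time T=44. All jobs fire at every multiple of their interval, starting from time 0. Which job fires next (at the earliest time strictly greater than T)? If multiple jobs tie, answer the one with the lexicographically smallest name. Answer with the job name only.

Answer: job_G

Derivation:
Op 1: register job_C */4 -> active={job_C:*/4}
Op 2: register job_F */17 -> active={job_C:*/4, job_F:*/17}
Op 3: register job_C */6 -> active={job_C:*/6, job_F:*/17}
Op 4: register job_G */16 -> active={job_C:*/6, job_F:*/17, job_G:*/16}
Op 5: unregister job_F -> active={job_C:*/6, job_G:*/16}
Op 6: register job_G */5 -> active={job_C:*/6, job_G:*/5}
Op 7: register job_F */19 -> active={job_C:*/6, job_F:*/19, job_G:*/5}
Op 8: register job_E */17 -> active={job_C:*/6, job_E:*/17, job_F:*/19, job_G:*/5}
Op 9: register job_D */5 -> active={job_C:*/6, job_D:*/5, job_E:*/17, job_F:*/19, job_G:*/5}
Op 10: register job_E */10 -> active={job_C:*/6, job_D:*/5, job_E:*/10, job_F:*/19, job_G:*/5}
Op 11: register job_D */18 -> active={job_C:*/6, job_D:*/18, job_E:*/10, job_F:*/19, job_G:*/5}
  job_C: interval 6, next fire after T=44 is 48
  job_D: interval 18, next fire after T=44 is 54
  job_E: interval 10, next fire after T=44 is 50
  job_F: interval 19, next fire after T=44 is 57
  job_G: interval 5, next fire after T=44 is 45
Earliest = 45, winner (lex tiebreak) = job_G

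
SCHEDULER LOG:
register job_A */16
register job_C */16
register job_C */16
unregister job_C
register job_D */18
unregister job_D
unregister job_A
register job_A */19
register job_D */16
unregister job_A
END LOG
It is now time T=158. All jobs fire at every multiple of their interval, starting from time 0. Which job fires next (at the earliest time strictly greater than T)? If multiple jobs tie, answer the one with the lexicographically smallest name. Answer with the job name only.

Answer: job_D

Derivation:
Op 1: register job_A */16 -> active={job_A:*/16}
Op 2: register job_C */16 -> active={job_A:*/16, job_C:*/16}
Op 3: register job_C */16 -> active={job_A:*/16, job_C:*/16}
Op 4: unregister job_C -> active={job_A:*/16}
Op 5: register job_D */18 -> active={job_A:*/16, job_D:*/18}
Op 6: unregister job_D -> active={job_A:*/16}
Op 7: unregister job_A -> active={}
Op 8: register job_A */19 -> active={job_A:*/19}
Op 9: register job_D */16 -> active={job_A:*/19, job_D:*/16}
Op 10: unregister job_A -> active={job_D:*/16}
  job_D: interval 16, next fire after T=158 is 160
Earliest = 160, winner (lex tiebreak) = job_D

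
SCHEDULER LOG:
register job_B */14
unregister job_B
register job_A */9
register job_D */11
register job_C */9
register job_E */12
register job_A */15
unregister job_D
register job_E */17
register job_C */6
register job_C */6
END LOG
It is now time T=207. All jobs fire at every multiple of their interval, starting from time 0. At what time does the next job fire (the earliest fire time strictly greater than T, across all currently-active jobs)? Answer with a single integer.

Op 1: register job_B */14 -> active={job_B:*/14}
Op 2: unregister job_B -> active={}
Op 3: register job_A */9 -> active={job_A:*/9}
Op 4: register job_D */11 -> active={job_A:*/9, job_D:*/11}
Op 5: register job_C */9 -> active={job_A:*/9, job_C:*/9, job_D:*/11}
Op 6: register job_E */12 -> active={job_A:*/9, job_C:*/9, job_D:*/11, job_E:*/12}
Op 7: register job_A */15 -> active={job_A:*/15, job_C:*/9, job_D:*/11, job_E:*/12}
Op 8: unregister job_D -> active={job_A:*/15, job_C:*/9, job_E:*/12}
Op 9: register job_E */17 -> active={job_A:*/15, job_C:*/9, job_E:*/17}
Op 10: register job_C */6 -> active={job_A:*/15, job_C:*/6, job_E:*/17}
Op 11: register job_C */6 -> active={job_A:*/15, job_C:*/6, job_E:*/17}
  job_A: interval 15, next fire after T=207 is 210
  job_C: interval 6, next fire after T=207 is 210
  job_E: interval 17, next fire after T=207 is 221
Earliest fire time = 210 (job job_A)

Answer: 210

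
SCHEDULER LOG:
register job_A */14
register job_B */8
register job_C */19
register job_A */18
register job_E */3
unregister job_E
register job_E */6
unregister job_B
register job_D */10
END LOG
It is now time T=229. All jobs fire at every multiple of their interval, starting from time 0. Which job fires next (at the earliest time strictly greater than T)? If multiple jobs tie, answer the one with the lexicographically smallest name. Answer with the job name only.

Op 1: register job_A */14 -> active={job_A:*/14}
Op 2: register job_B */8 -> active={job_A:*/14, job_B:*/8}
Op 3: register job_C */19 -> active={job_A:*/14, job_B:*/8, job_C:*/19}
Op 4: register job_A */18 -> active={job_A:*/18, job_B:*/8, job_C:*/19}
Op 5: register job_E */3 -> active={job_A:*/18, job_B:*/8, job_C:*/19, job_E:*/3}
Op 6: unregister job_E -> active={job_A:*/18, job_B:*/8, job_C:*/19}
Op 7: register job_E */6 -> active={job_A:*/18, job_B:*/8, job_C:*/19, job_E:*/6}
Op 8: unregister job_B -> active={job_A:*/18, job_C:*/19, job_E:*/6}
Op 9: register job_D */10 -> active={job_A:*/18, job_C:*/19, job_D:*/10, job_E:*/6}
  job_A: interval 18, next fire after T=229 is 234
  job_C: interval 19, next fire after T=229 is 247
  job_D: interval 10, next fire after T=229 is 230
  job_E: interval 6, next fire after T=229 is 234
Earliest = 230, winner (lex tiebreak) = job_D

Answer: job_D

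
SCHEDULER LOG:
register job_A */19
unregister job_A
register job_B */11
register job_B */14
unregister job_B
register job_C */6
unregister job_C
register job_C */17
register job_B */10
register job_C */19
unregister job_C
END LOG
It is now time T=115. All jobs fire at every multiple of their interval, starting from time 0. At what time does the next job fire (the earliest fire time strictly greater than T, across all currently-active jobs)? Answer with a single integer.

Op 1: register job_A */19 -> active={job_A:*/19}
Op 2: unregister job_A -> active={}
Op 3: register job_B */11 -> active={job_B:*/11}
Op 4: register job_B */14 -> active={job_B:*/14}
Op 5: unregister job_B -> active={}
Op 6: register job_C */6 -> active={job_C:*/6}
Op 7: unregister job_C -> active={}
Op 8: register job_C */17 -> active={job_C:*/17}
Op 9: register job_B */10 -> active={job_B:*/10, job_C:*/17}
Op 10: register job_C */19 -> active={job_B:*/10, job_C:*/19}
Op 11: unregister job_C -> active={job_B:*/10}
  job_B: interval 10, next fire after T=115 is 120
Earliest fire time = 120 (job job_B)

Answer: 120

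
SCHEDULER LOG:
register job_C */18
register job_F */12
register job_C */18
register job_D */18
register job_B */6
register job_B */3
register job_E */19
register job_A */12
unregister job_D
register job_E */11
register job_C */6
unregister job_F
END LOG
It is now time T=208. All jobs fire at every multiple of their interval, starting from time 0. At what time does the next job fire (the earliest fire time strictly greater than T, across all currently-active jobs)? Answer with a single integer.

Op 1: register job_C */18 -> active={job_C:*/18}
Op 2: register job_F */12 -> active={job_C:*/18, job_F:*/12}
Op 3: register job_C */18 -> active={job_C:*/18, job_F:*/12}
Op 4: register job_D */18 -> active={job_C:*/18, job_D:*/18, job_F:*/12}
Op 5: register job_B */6 -> active={job_B:*/6, job_C:*/18, job_D:*/18, job_F:*/12}
Op 6: register job_B */3 -> active={job_B:*/3, job_C:*/18, job_D:*/18, job_F:*/12}
Op 7: register job_E */19 -> active={job_B:*/3, job_C:*/18, job_D:*/18, job_E:*/19, job_F:*/12}
Op 8: register job_A */12 -> active={job_A:*/12, job_B:*/3, job_C:*/18, job_D:*/18, job_E:*/19, job_F:*/12}
Op 9: unregister job_D -> active={job_A:*/12, job_B:*/3, job_C:*/18, job_E:*/19, job_F:*/12}
Op 10: register job_E */11 -> active={job_A:*/12, job_B:*/3, job_C:*/18, job_E:*/11, job_F:*/12}
Op 11: register job_C */6 -> active={job_A:*/12, job_B:*/3, job_C:*/6, job_E:*/11, job_F:*/12}
Op 12: unregister job_F -> active={job_A:*/12, job_B:*/3, job_C:*/6, job_E:*/11}
  job_A: interval 12, next fire after T=208 is 216
  job_B: interval 3, next fire after T=208 is 210
  job_C: interval 6, next fire after T=208 is 210
  job_E: interval 11, next fire after T=208 is 209
Earliest fire time = 209 (job job_E)

Answer: 209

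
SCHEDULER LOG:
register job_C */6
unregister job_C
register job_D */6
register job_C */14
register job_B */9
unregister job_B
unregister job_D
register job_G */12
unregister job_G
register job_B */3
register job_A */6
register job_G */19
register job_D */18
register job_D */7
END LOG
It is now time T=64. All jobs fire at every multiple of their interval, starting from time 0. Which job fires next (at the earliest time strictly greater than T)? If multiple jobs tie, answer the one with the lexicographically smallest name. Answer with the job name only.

Op 1: register job_C */6 -> active={job_C:*/6}
Op 2: unregister job_C -> active={}
Op 3: register job_D */6 -> active={job_D:*/6}
Op 4: register job_C */14 -> active={job_C:*/14, job_D:*/6}
Op 5: register job_B */9 -> active={job_B:*/9, job_C:*/14, job_D:*/6}
Op 6: unregister job_B -> active={job_C:*/14, job_D:*/6}
Op 7: unregister job_D -> active={job_C:*/14}
Op 8: register job_G */12 -> active={job_C:*/14, job_G:*/12}
Op 9: unregister job_G -> active={job_C:*/14}
Op 10: register job_B */3 -> active={job_B:*/3, job_C:*/14}
Op 11: register job_A */6 -> active={job_A:*/6, job_B:*/3, job_C:*/14}
Op 12: register job_G */19 -> active={job_A:*/6, job_B:*/3, job_C:*/14, job_G:*/19}
Op 13: register job_D */18 -> active={job_A:*/6, job_B:*/3, job_C:*/14, job_D:*/18, job_G:*/19}
Op 14: register job_D */7 -> active={job_A:*/6, job_B:*/3, job_C:*/14, job_D:*/7, job_G:*/19}
  job_A: interval 6, next fire after T=64 is 66
  job_B: interval 3, next fire after T=64 is 66
  job_C: interval 14, next fire after T=64 is 70
  job_D: interval 7, next fire after T=64 is 70
  job_G: interval 19, next fire after T=64 is 76
Earliest = 66, winner (lex tiebreak) = job_A

Answer: job_A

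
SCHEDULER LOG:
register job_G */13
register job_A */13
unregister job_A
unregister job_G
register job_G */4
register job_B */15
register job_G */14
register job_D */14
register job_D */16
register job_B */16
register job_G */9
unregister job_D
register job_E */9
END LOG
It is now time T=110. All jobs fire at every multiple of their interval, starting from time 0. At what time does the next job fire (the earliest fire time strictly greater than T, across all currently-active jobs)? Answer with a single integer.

Answer: 112

Derivation:
Op 1: register job_G */13 -> active={job_G:*/13}
Op 2: register job_A */13 -> active={job_A:*/13, job_G:*/13}
Op 3: unregister job_A -> active={job_G:*/13}
Op 4: unregister job_G -> active={}
Op 5: register job_G */4 -> active={job_G:*/4}
Op 6: register job_B */15 -> active={job_B:*/15, job_G:*/4}
Op 7: register job_G */14 -> active={job_B:*/15, job_G:*/14}
Op 8: register job_D */14 -> active={job_B:*/15, job_D:*/14, job_G:*/14}
Op 9: register job_D */16 -> active={job_B:*/15, job_D:*/16, job_G:*/14}
Op 10: register job_B */16 -> active={job_B:*/16, job_D:*/16, job_G:*/14}
Op 11: register job_G */9 -> active={job_B:*/16, job_D:*/16, job_G:*/9}
Op 12: unregister job_D -> active={job_B:*/16, job_G:*/9}
Op 13: register job_E */9 -> active={job_B:*/16, job_E:*/9, job_G:*/9}
  job_B: interval 16, next fire after T=110 is 112
  job_E: interval 9, next fire after T=110 is 117
  job_G: interval 9, next fire after T=110 is 117
Earliest fire time = 112 (job job_B)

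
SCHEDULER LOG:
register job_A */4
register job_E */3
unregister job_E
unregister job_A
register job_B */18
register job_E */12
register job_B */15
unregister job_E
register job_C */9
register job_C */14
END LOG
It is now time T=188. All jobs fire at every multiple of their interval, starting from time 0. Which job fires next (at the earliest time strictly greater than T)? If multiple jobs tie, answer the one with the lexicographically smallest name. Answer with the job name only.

Answer: job_B

Derivation:
Op 1: register job_A */4 -> active={job_A:*/4}
Op 2: register job_E */3 -> active={job_A:*/4, job_E:*/3}
Op 3: unregister job_E -> active={job_A:*/4}
Op 4: unregister job_A -> active={}
Op 5: register job_B */18 -> active={job_B:*/18}
Op 6: register job_E */12 -> active={job_B:*/18, job_E:*/12}
Op 7: register job_B */15 -> active={job_B:*/15, job_E:*/12}
Op 8: unregister job_E -> active={job_B:*/15}
Op 9: register job_C */9 -> active={job_B:*/15, job_C:*/9}
Op 10: register job_C */14 -> active={job_B:*/15, job_C:*/14}
  job_B: interval 15, next fire after T=188 is 195
  job_C: interval 14, next fire after T=188 is 196
Earliest = 195, winner (lex tiebreak) = job_B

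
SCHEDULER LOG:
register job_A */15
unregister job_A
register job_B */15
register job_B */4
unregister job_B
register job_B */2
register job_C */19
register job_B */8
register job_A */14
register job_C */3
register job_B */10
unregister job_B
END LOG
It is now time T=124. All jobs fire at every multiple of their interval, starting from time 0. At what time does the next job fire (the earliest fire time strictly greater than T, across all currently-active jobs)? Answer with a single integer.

Op 1: register job_A */15 -> active={job_A:*/15}
Op 2: unregister job_A -> active={}
Op 3: register job_B */15 -> active={job_B:*/15}
Op 4: register job_B */4 -> active={job_B:*/4}
Op 5: unregister job_B -> active={}
Op 6: register job_B */2 -> active={job_B:*/2}
Op 7: register job_C */19 -> active={job_B:*/2, job_C:*/19}
Op 8: register job_B */8 -> active={job_B:*/8, job_C:*/19}
Op 9: register job_A */14 -> active={job_A:*/14, job_B:*/8, job_C:*/19}
Op 10: register job_C */3 -> active={job_A:*/14, job_B:*/8, job_C:*/3}
Op 11: register job_B */10 -> active={job_A:*/14, job_B:*/10, job_C:*/3}
Op 12: unregister job_B -> active={job_A:*/14, job_C:*/3}
  job_A: interval 14, next fire after T=124 is 126
  job_C: interval 3, next fire after T=124 is 126
Earliest fire time = 126 (job job_A)

Answer: 126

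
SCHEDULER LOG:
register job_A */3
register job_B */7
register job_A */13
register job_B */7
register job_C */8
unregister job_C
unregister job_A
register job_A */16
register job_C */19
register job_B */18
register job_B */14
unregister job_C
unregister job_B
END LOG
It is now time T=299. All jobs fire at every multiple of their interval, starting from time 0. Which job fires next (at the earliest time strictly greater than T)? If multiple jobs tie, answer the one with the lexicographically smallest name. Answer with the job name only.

Answer: job_A

Derivation:
Op 1: register job_A */3 -> active={job_A:*/3}
Op 2: register job_B */7 -> active={job_A:*/3, job_B:*/7}
Op 3: register job_A */13 -> active={job_A:*/13, job_B:*/7}
Op 4: register job_B */7 -> active={job_A:*/13, job_B:*/7}
Op 5: register job_C */8 -> active={job_A:*/13, job_B:*/7, job_C:*/8}
Op 6: unregister job_C -> active={job_A:*/13, job_B:*/7}
Op 7: unregister job_A -> active={job_B:*/7}
Op 8: register job_A */16 -> active={job_A:*/16, job_B:*/7}
Op 9: register job_C */19 -> active={job_A:*/16, job_B:*/7, job_C:*/19}
Op 10: register job_B */18 -> active={job_A:*/16, job_B:*/18, job_C:*/19}
Op 11: register job_B */14 -> active={job_A:*/16, job_B:*/14, job_C:*/19}
Op 12: unregister job_C -> active={job_A:*/16, job_B:*/14}
Op 13: unregister job_B -> active={job_A:*/16}
  job_A: interval 16, next fire after T=299 is 304
Earliest = 304, winner (lex tiebreak) = job_A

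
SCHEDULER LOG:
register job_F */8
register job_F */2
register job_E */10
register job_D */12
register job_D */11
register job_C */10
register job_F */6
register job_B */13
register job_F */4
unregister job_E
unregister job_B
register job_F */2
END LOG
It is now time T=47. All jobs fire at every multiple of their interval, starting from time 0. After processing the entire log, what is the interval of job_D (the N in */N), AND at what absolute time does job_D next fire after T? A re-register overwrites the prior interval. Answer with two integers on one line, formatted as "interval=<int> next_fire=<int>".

Op 1: register job_F */8 -> active={job_F:*/8}
Op 2: register job_F */2 -> active={job_F:*/2}
Op 3: register job_E */10 -> active={job_E:*/10, job_F:*/2}
Op 4: register job_D */12 -> active={job_D:*/12, job_E:*/10, job_F:*/2}
Op 5: register job_D */11 -> active={job_D:*/11, job_E:*/10, job_F:*/2}
Op 6: register job_C */10 -> active={job_C:*/10, job_D:*/11, job_E:*/10, job_F:*/2}
Op 7: register job_F */6 -> active={job_C:*/10, job_D:*/11, job_E:*/10, job_F:*/6}
Op 8: register job_B */13 -> active={job_B:*/13, job_C:*/10, job_D:*/11, job_E:*/10, job_F:*/6}
Op 9: register job_F */4 -> active={job_B:*/13, job_C:*/10, job_D:*/11, job_E:*/10, job_F:*/4}
Op 10: unregister job_E -> active={job_B:*/13, job_C:*/10, job_D:*/11, job_F:*/4}
Op 11: unregister job_B -> active={job_C:*/10, job_D:*/11, job_F:*/4}
Op 12: register job_F */2 -> active={job_C:*/10, job_D:*/11, job_F:*/2}
Final interval of job_D = 11
Next fire of job_D after T=47: (47//11+1)*11 = 55

Answer: interval=11 next_fire=55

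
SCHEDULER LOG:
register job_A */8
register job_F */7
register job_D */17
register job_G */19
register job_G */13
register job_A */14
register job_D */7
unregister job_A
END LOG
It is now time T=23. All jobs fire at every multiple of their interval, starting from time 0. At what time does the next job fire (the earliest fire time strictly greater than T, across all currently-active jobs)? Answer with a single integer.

Op 1: register job_A */8 -> active={job_A:*/8}
Op 2: register job_F */7 -> active={job_A:*/8, job_F:*/7}
Op 3: register job_D */17 -> active={job_A:*/8, job_D:*/17, job_F:*/7}
Op 4: register job_G */19 -> active={job_A:*/8, job_D:*/17, job_F:*/7, job_G:*/19}
Op 5: register job_G */13 -> active={job_A:*/8, job_D:*/17, job_F:*/7, job_G:*/13}
Op 6: register job_A */14 -> active={job_A:*/14, job_D:*/17, job_F:*/7, job_G:*/13}
Op 7: register job_D */7 -> active={job_A:*/14, job_D:*/7, job_F:*/7, job_G:*/13}
Op 8: unregister job_A -> active={job_D:*/7, job_F:*/7, job_G:*/13}
  job_D: interval 7, next fire after T=23 is 28
  job_F: interval 7, next fire after T=23 is 28
  job_G: interval 13, next fire after T=23 is 26
Earliest fire time = 26 (job job_G)

Answer: 26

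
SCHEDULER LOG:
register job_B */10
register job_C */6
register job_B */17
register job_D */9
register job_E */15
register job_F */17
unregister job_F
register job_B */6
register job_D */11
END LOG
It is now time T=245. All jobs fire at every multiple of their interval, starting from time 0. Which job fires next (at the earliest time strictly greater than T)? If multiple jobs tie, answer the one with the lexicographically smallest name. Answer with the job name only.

Answer: job_B

Derivation:
Op 1: register job_B */10 -> active={job_B:*/10}
Op 2: register job_C */6 -> active={job_B:*/10, job_C:*/6}
Op 3: register job_B */17 -> active={job_B:*/17, job_C:*/6}
Op 4: register job_D */9 -> active={job_B:*/17, job_C:*/6, job_D:*/9}
Op 5: register job_E */15 -> active={job_B:*/17, job_C:*/6, job_D:*/9, job_E:*/15}
Op 6: register job_F */17 -> active={job_B:*/17, job_C:*/6, job_D:*/9, job_E:*/15, job_F:*/17}
Op 7: unregister job_F -> active={job_B:*/17, job_C:*/6, job_D:*/9, job_E:*/15}
Op 8: register job_B */6 -> active={job_B:*/6, job_C:*/6, job_D:*/9, job_E:*/15}
Op 9: register job_D */11 -> active={job_B:*/6, job_C:*/6, job_D:*/11, job_E:*/15}
  job_B: interval 6, next fire after T=245 is 246
  job_C: interval 6, next fire after T=245 is 246
  job_D: interval 11, next fire after T=245 is 253
  job_E: interval 15, next fire after T=245 is 255
Earliest = 246, winner (lex tiebreak) = job_B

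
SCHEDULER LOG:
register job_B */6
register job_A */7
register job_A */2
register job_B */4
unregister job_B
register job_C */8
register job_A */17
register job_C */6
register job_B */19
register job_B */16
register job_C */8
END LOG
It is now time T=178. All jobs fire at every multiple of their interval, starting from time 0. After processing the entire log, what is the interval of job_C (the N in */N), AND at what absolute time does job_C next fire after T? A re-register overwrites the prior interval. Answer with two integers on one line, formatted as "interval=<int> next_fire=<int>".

Answer: interval=8 next_fire=184

Derivation:
Op 1: register job_B */6 -> active={job_B:*/6}
Op 2: register job_A */7 -> active={job_A:*/7, job_B:*/6}
Op 3: register job_A */2 -> active={job_A:*/2, job_B:*/6}
Op 4: register job_B */4 -> active={job_A:*/2, job_B:*/4}
Op 5: unregister job_B -> active={job_A:*/2}
Op 6: register job_C */8 -> active={job_A:*/2, job_C:*/8}
Op 7: register job_A */17 -> active={job_A:*/17, job_C:*/8}
Op 8: register job_C */6 -> active={job_A:*/17, job_C:*/6}
Op 9: register job_B */19 -> active={job_A:*/17, job_B:*/19, job_C:*/6}
Op 10: register job_B */16 -> active={job_A:*/17, job_B:*/16, job_C:*/6}
Op 11: register job_C */8 -> active={job_A:*/17, job_B:*/16, job_C:*/8}
Final interval of job_C = 8
Next fire of job_C after T=178: (178//8+1)*8 = 184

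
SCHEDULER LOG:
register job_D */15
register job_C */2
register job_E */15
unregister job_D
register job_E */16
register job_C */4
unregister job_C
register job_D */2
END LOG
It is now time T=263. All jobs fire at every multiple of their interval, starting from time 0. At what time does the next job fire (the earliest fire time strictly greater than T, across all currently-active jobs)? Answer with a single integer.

Answer: 264

Derivation:
Op 1: register job_D */15 -> active={job_D:*/15}
Op 2: register job_C */2 -> active={job_C:*/2, job_D:*/15}
Op 3: register job_E */15 -> active={job_C:*/2, job_D:*/15, job_E:*/15}
Op 4: unregister job_D -> active={job_C:*/2, job_E:*/15}
Op 5: register job_E */16 -> active={job_C:*/2, job_E:*/16}
Op 6: register job_C */4 -> active={job_C:*/4, job_E:*/16}
Op 7: unregister job_C -> active={job_E:*/16}
Op 8: register job_D */2 -> active={job_D:*/2, job_E:*/16}
  job_D: interval 2, next fire after T=263 is 264
  job_E: interval 16, next fire after T=263 is 272
Earliest fire time = 264 (job job_D)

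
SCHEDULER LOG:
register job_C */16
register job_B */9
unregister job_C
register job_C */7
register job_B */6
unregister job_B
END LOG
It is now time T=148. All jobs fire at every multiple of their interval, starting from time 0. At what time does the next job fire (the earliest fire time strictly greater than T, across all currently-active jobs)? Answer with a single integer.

Op 1: register job_C */16 -> active={job_C:*/16}
Op 2: register job_B */9 -> active={job_B:*/9, job_C:*/16}
Op 3: unregister job_C -> active={job_B:*/9}
Op 4: register job_C */7 -> active={job_B:*/9, job_C:*/7}
Op 5: register job_B */6 -> active={job_B:*/6, job_C:*/7}
Op 6: unregister job_B -> active={job_C:*/7}
  job_C: interval 7, next fire after T=148 is 154
Earliest fire time = 154 (job job_C)

Answer: 154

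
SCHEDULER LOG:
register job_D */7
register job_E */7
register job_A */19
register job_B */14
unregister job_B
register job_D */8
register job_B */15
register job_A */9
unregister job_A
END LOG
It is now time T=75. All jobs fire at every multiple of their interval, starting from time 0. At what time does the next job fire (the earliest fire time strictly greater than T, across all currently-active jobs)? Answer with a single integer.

Op 1: register job_D */7 -> active={job_D:*/7}
Op 2: register job_E */7 -> active={job_D:*/7, job_E:*/7}
Op 3: register job_A */19 -> active={job_A:*/19, job_D:*/7, job_E:*/7}
Op 4: register job_B */14 -> active={job_A:*/19, job_B:*/14, job_D:*/7, job_E:*/7}
Op 5: unregister job_B -> active={job_A:*/19, job_D:*/7, job_E:*/7}
Op 6: register job_D */8 -> active={job_A:*/19, job_D:*/8, job_E:*/7}
Op 7: register job_B */15 -> active={job_A:*/19, job_B:*/15, job_D:*/8, job_E:*/7}
Op 8: register job_A */9 -> active={job_A:*/9, job_B:*/15, job_D:*/8, job_E:*/7}
Op 9: unregister job_A -> active={job_B:*/15, job_D:*/8, job_E:*/7}
  job_B: interval 15, next fire after T=75 is 90
  job_D: interval 8, next fire after T=75 is 80
  job_E: interval 7, next fire after T=75 is 77
Earliest fire time = 77 (job job_E)

Answer: 77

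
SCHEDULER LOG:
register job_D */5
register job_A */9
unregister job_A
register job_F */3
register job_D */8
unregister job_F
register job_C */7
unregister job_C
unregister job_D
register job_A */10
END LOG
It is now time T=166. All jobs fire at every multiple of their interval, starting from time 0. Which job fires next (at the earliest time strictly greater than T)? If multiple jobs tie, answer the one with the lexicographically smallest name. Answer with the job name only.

Answer: job_A

Derivation:
Op 1: register job_D */5 -> active={job_D:*/5}
Op 2: register job_A */9 -> active={job_A:*/9, job_D:*/5}
Op 3: unregister job_A -> active={job_D:*/5}
Op 4: register job_F */3 -> active={job_D:*/5, job_F:*/3}
Op 5: register job_D */8 -> active={job_D:*/8, job_F:*/3}
Op 6: unregister job_F -> active={job_D:*/8}
Op 7: register job_C */7 -> active={job_C:*/7, job_D:*/8}
Op 8: unregister job_C -> active={job_D:*/8}
Op 9: unregister job_D -> active={}
Op 10: register job_A */10 -> active={job_A:*/10}
  job_A: interval 10, next fire after T=166 is 170
Earliest = 170, winner (lex tiebreak) = job_A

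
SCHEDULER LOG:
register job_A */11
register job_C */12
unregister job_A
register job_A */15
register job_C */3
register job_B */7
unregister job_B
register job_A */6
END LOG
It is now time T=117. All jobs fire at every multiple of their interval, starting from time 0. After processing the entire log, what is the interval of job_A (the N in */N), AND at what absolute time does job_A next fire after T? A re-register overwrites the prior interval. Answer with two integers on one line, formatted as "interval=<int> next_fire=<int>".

Answer: interval=6 next_fire=120

Derivation:
Op 1: register job_A */11 -> active={job_A:*/11}
Op 2: register job_C */12 -> active={job_A:*/11, job_C:*/12}
Op 3: unregister job_A -> active={job_C:*/12}
Op 4: register job_A */15 -> active={job_A:*/15, job_C:*/12}
Op 5: register job_C */3 -> active={job_A:*/15, job_C:*/3}
Op 6: register job_B */7 -> active={job_A:*/15, job_B:*/7, job_C:*/3}
Op 7: unregister job_B -> active={job_A:*/15, job_C:*/3}
Op 8: register job_A */6 -> active={job_A:*/6, job_C:*/3}
Final interval of job_A = 6
Next fire of job_A after T=117: (117//6+1)*6 = 120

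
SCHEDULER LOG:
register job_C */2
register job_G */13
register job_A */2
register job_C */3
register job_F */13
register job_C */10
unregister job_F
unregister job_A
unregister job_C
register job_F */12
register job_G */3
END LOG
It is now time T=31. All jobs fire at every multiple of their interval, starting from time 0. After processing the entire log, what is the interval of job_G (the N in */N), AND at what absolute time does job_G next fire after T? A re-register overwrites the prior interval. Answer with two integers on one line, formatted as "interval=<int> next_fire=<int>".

Op 1: register job_C */2 -> active={job_C:*/2}
Op 2: register job_G */13 -> active={job_C:*/2, job_G:*/13}
Op 3: register job_A */2 -> active={job_A:*/2, job_C:*/2, job_G:*/13}
Op 4: register job_C */3 -> active={job_A:*/2, job_C:*/3, job_G:*/13}
Op 5: register job_F */13 -> active={job_A:*/2, job_C:*/3, job_F:*/13, job_G:*/13}
Op 6: register job_C */10 -> active={job_A:*/2, job_C:*/10, job_F:*/13, job_G:*/13}
Op 7: unregister job_F -> active={job_A:*/2, job_C:*/10, job_G:*/13}
Op 8: unregister job_A -> active={job_C:*/10, job_G:*/13}
Op 9: unregister job_C -> active={job_G:*/13}
Op 10: register job_F */12 -> active={job_F:*/12, job_G:*/13}
Op 11: register job_G */3 -> active={job_F:*/12, job_G:*/3}
Final interval of job_G = 3
Next fire of job_G after T=31: (31//3+1)*3 = 33

Answer: interval=3 next_fire=33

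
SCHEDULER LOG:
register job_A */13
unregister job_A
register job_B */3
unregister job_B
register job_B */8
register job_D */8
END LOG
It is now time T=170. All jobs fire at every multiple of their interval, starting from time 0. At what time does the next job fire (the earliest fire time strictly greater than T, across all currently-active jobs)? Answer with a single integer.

Answer: 176

Derivation:
Op 1: register job_A */13 -> active={job_A:*/13}
Op 2: unregister job_A -> active={}
Op 3: register job_B */3 -> active={job_B:*/3}
Op 4: unregister job_B -> active={}
Op 5: register job_B */8 -> active={job_B:*/8}
Op 6: register job_D */8 -> active={job_B:*/8, job_D:*/8}
  job_B: interval 8, next fire after T=170 is 176
  job_D: interval 8, next fire after T=170 is 176
Earliest fire time = 176 (job job_B)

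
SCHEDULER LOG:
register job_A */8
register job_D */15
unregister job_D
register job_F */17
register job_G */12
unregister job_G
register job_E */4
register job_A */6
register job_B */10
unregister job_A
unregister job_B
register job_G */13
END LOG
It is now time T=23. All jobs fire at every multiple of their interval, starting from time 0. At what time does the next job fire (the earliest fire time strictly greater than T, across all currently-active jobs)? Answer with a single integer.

Op 1: register job_A */8 -> active={job_A:*/8}
Op 2: register job_D */15 -> active={job_A:*/8, job_D:*/15}
Op 3: unregister job_D -> active={job_A:*/8}
Op 4: register job_F */17 -> active={job_A:*/8, job_F:*/17}
Op 5: register job_G */12 -> active={job_A:*/8, job_F:*/17, job_G:*/12}
Op 6: unregister job_G -> active={job_A:*/8, job_F:*/17}
Op 7: register job_E */4 -> active={job_A:*/8, job_E:*/4, job_F:*/17}
Op 8: register job_A */6 -> active={job_A:*/6, job_E:*/4, job_F:*/17}
Op 9: register job_B */10 -> active={job_A:*/6, job_B:*/10, job_E:*/4, job_F:*/17}
Op 10: unregister job_A -> active={job_B:*/10, job_E:*/4, job_F:*/17}
Op 11: unregister job_B -> active={job_E:*/4, job_F:*/17}
Op 12: register job_G */13 -> active={job_E:*/4, job_F:*/17, job_G:*/13}
  job_E: interval 4, next fire after T=23 is 24
  job_F: interval 17, next fire after T=23 is 34
  job_G: interval 13, next fire after T=23 is 26
Earliest fire time = 24 (job job_E)

Answer: 24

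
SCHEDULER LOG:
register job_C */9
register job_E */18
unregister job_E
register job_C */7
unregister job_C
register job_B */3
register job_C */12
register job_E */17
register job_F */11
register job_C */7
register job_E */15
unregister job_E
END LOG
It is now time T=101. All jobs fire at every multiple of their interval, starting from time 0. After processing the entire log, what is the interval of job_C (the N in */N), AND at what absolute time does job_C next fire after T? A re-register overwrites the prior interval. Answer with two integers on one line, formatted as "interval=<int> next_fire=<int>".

Op 1: register job_C */9 -> active={job_C:*/9}
Op 2: register job_E */18 -> active={job_C:*/9, job_E:*/18}
Op 3: unregister job_E -> active={job_C:*/9}
Op 4: register job_C */7 -> active={job_C:*/7}
Op 5: unregister job_C -> active={}
Op 6: register job_B */3 -> active={job_B:*/3}
Op 7: register job_C */12 -> active={job_B:*/3, job_C:*/12}
Op 8: register job_E */17 -> active={job_B:*/3, job_C:*/12, job_E:*/17}
Op 9: register job_F */11 -> active={job_B:*/3, job_C:*/12, job_E:*/17, job_F:*/11}
Op 10: register job_C */7 -> active={job_B:*/3, job_C:*/7, job_E:*/17, job_F:*/11}
Op 11: register job_E */15 -> active={job_B:*/3, job_C:*/7, job_E:*/15, job_F:*/11}
Op 12: unregister job_E -> active={job_B:*/3, job_C:*/7, job_F:*/11}
Final interval of job_C = 7
Next fire of job_C after T=101: (101//7+1)*7 = 105

Answer: interval=7 next_fire=105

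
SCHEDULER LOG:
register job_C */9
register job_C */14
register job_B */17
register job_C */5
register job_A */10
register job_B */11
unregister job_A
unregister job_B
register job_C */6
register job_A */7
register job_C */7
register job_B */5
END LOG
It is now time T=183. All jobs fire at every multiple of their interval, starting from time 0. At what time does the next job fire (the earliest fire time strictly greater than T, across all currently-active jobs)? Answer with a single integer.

Answer: 185

Derivation:
Op 1: register job_C */9 -> active={job_C:*/9}
Op 2: register job_C */14 -> active={job_C:*/14}
Op 3: register job_B */17 -> active={job_B:*/17, job_C:*/14}
Op 4: register job_C */5 -> active={job_B:*/17, job_C:*/5}
Op 5: register job_A */10 -> active={job_A:*/10, job_B:*/17, job_C:*/5}
Op 6: register job_B */11 -> active={job_A:*/10, job_B:*/11, job_C:*/5}
Op 7: unregister job_A -> active={job_B:*/11, job_C:*/5}
Op 8: unregister job_B -> active={job_C:*/5}
Op 9: register job_C */6 -> active={job_C:*/6}
Op 10: register job_A */7 -> active={job_A:*/7, job_C:*/6}
Op 11: register job_C */7 -> active={job_A:*/7, job_C:*/7}
Op 12: register job_B */5 -> active={job_A:*/7, job_B:*/5, job_C:*/7}
  job_A: interval 7, next fire after T=183 is 189
  job_B: interval 5, next fire after T=183 is 185
  job_C: interval 7, next fire after T=183 is 189
Earliest fire time = 185 (job job_B)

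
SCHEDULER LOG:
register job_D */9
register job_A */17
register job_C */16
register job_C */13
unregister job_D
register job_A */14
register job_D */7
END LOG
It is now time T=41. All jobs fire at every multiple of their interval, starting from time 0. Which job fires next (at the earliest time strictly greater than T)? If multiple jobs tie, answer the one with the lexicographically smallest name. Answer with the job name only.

Answer: job_A

Derivation:
Op 1: register job_D */9 -> active={job_D:*/9}
Op 2: register job_A */17 -> active={job_A:*/17, job_D:*/9}
Op 3: register job_C */16 -> active={job_A:*/17, job_C:*/16, job_D:*/9}
Op 4: register job_C */13 -> active={job_A:*/17, job_C:*/13, job_D:*/9}
Op 5: unregister job_D -> active={job_A:*/17, job_C:*/13}
Op 6: register job_A */14 -> active={job_A:*/14, job_C:*/13}
Op 7: register job_D */7 -> active={job_A:*/14, job_C:*/13, job_D:*/7}
  job_A: interval 14, next fire after T=41 is 42
  job_C: interval 13, next fire after T=41 is 52
  job_D: interval 7, next fire after T=41 is 42
Earliest = 42, winner (lex tiebreak) = job_A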